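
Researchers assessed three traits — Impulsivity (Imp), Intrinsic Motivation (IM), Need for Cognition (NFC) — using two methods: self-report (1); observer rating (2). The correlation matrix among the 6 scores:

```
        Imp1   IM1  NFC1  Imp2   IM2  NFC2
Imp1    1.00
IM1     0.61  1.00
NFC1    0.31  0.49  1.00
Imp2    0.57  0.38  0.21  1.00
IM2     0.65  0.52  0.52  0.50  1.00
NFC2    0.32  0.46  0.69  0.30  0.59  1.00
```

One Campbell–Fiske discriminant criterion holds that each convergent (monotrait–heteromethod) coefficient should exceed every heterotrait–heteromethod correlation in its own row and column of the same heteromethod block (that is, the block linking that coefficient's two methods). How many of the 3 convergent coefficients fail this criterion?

2

Convergent coefficients and their comparison sets:
Imp (methods 1·2): 0.57 vs {0.65, 0.38, 0.32, 0.21} → fail.
IM (methods 1·2): 0.52 vs {0.38, 0.65, 0.46, 0.52} → fail.
NFC (methods 1·2): 0.69 vs {0.21, 0.32, 0.52, 0.46} → pass.
2 of 3 fail.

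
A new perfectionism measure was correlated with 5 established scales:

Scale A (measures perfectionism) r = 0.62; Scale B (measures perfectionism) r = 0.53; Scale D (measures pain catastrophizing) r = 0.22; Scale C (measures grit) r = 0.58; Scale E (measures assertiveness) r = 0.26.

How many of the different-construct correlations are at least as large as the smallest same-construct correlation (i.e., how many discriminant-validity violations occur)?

1

Convergent (same construct = perfectionism): Scale A, Scale B.
Smallest convergent = 0.53. Discriminant values: 0.22, 0.58, 0.26; count ≥ 0.53 → 1.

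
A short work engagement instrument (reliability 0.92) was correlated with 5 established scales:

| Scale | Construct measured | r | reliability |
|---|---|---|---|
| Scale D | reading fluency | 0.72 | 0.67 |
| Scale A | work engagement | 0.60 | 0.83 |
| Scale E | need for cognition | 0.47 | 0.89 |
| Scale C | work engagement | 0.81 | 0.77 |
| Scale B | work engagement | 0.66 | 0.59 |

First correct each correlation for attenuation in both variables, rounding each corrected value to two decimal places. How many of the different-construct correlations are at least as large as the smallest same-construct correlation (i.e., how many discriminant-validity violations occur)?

1

Disattenuated r (r / √(r_scale · r_new)):
  Scale D (disc): 0.72 / √(0.67·0.92) = 0.92
  Scale A (conv): 0.60 / √(0.83·0.92) = 0.69
  Scale E (disc): 0.47 / √(0.89·0.92) = 0.52
  Scale C (conv): 0.81 / √(0.77·0.92) = 0.96
  Scale B (conv): 0.66 / √(0.59·0.92) = 0.90
Smallest convergent = 0.69. Discriminant values: 0.92, 0.52; count ≥ 0.69 → 1.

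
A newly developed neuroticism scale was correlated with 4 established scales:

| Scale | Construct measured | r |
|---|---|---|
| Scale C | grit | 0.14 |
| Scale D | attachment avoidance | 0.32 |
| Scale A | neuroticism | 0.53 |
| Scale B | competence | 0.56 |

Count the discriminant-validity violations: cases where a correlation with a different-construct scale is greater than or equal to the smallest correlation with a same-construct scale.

Convergent (same construct = neuroticism): Scale A.
Smallest convergent = 0.53. Discriminant values: 0.14, 0.32, 0.56; count ≥ 0.53 → 1.

1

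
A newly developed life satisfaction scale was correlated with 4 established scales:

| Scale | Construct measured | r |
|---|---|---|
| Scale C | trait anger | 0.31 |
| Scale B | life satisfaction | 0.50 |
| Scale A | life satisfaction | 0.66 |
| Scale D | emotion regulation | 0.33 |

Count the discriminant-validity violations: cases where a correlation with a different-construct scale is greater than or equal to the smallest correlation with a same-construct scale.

0

Convergent (same construct = life satisfaction): Scale B, Scale A.
Smallest convergent = 0.50. Discriminant values: 0.31, 0.33; count ≥ 0.50 → 0.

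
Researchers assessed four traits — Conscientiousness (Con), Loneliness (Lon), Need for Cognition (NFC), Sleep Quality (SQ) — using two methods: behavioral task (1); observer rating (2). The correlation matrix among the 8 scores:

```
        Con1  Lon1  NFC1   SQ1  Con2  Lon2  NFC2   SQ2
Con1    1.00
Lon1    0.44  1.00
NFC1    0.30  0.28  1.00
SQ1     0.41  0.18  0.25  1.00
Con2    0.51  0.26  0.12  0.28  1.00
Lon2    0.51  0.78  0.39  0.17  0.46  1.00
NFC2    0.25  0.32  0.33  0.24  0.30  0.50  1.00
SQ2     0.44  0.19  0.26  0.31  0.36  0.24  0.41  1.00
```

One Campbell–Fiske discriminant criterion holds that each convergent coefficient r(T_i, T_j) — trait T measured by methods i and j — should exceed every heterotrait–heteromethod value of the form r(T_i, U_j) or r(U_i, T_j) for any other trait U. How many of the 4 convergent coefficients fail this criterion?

3

Convergent coefficients and their comparison sets:
Con (methods 1·2): 0.51 vs {0.51, 0.26, 0.25, 0.12, 0.44, 0.28} → fail.
Lon (methods 1·2): 0.78 vs {0.26, 0.51, 0.32, 0.39, 0.19, 0.17} → pass.
NFC (methods 1·2): 0.33 vs {0.12, 0.25, 0.39, 0.32, 0.26, 0.24} → fail.
SQ (methods 1·2): 0.31 vs {0.28, 0.44, 0.17, 0.19, 0.24, 0.26} → fail.
3 of 4 fail.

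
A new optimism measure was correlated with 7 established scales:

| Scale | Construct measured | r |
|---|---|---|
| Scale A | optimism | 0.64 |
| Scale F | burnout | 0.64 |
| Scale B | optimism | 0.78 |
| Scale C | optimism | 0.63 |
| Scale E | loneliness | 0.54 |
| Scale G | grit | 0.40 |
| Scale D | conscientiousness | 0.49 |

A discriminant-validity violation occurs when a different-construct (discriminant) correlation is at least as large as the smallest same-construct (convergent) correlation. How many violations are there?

1

Convergent (same construct = optimism): Scale A, Scale B, Scale C.
Smallest convergent = 0.63. Discriminant values: 0.64, 0.54, 0.40, 0.49; count ≥ 0.63 → 1.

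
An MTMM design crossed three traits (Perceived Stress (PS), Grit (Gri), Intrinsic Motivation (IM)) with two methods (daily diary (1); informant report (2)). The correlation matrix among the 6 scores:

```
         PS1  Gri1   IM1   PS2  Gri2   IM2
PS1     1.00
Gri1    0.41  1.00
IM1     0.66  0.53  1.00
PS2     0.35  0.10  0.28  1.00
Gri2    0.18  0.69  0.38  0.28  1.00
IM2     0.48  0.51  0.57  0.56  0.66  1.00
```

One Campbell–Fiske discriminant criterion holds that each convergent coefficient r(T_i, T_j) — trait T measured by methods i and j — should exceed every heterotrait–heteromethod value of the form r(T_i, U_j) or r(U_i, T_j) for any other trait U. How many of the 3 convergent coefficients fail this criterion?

1

Convergent coefficients and their comparison sets:
PS (methods 1·2): 0.35 vs {0.18, 0.10, 0.48, 0.28} → fail.
Gri (methods 1·2): 0.69 vs {0.10, 0.18, 0.51, 0.38} → pass.
IM (methods 1·2): 0.57 vs {0.28, 0.48, 0.38, 0.51} → pass.
1 of 3 fail.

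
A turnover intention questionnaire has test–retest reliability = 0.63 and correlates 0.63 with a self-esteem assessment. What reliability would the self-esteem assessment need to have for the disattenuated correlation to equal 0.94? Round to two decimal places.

r_true = r_obs / √(r_xx · r_yy) ⇒ 0.94 = 0.63 / √(0.63 · r_yy).
√(0.63 · r_yy) = 0.63 / 0.94 = 0.6702; 0.63 · r_yy = 0.4492; r_yy = 0.4492 / 0.63 ≈ 0.71.

0.71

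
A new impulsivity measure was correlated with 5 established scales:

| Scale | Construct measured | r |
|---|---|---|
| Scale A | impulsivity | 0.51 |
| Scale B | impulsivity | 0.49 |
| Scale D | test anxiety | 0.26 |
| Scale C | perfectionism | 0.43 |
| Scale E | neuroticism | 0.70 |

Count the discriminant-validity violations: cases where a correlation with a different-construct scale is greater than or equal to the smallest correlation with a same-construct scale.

Convergent (same construct = impulsivity): Scale A, Scale B.
Smallest convergent = 0.49. Discriminant values: 0.26, 0.43, 0.70; count ≥ 0.49 → 1.

1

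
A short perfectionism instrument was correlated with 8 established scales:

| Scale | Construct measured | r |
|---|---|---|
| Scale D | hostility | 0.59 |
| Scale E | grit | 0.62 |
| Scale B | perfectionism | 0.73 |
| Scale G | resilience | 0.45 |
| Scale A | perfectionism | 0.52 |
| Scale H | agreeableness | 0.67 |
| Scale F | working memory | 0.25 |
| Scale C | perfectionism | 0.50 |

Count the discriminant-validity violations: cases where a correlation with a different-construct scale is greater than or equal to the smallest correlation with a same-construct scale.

3

Convergent (same construct = perfectionism): Scale B, Scale A, Scale C.
Smallest convergent = 0.50. Discriminant values: 0.59, 0.62, 0.45, 0.67, 0.25; count ≥ 0.50 → 3.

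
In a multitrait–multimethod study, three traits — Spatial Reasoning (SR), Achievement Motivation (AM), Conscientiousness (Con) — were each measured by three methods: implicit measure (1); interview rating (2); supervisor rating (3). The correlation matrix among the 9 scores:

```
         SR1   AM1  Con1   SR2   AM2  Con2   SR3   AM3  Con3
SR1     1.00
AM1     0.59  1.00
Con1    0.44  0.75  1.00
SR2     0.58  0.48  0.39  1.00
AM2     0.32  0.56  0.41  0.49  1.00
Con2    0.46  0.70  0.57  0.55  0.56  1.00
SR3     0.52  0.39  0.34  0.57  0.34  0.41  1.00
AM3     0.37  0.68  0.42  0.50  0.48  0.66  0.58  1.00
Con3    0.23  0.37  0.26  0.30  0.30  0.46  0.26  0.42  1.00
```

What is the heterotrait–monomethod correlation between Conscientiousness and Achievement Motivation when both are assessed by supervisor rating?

Different traits, same method: r(Con3, AM3) = 0.42.

0.42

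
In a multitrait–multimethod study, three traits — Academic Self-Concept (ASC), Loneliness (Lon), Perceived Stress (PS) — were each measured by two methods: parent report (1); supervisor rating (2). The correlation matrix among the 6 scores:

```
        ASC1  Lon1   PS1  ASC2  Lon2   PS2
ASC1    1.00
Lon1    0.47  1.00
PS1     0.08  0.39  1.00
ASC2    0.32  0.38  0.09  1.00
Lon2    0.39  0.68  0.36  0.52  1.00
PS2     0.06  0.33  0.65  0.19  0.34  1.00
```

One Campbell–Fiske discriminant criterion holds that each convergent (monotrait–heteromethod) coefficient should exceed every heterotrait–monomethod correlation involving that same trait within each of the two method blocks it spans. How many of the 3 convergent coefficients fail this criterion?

1

Checking each validity diagonal entry against its comparison values:
ASC (methods 1·2): 0.32 vs {0.47, 0.52, 0.08, 0.19} → fail.
Lon (methods 1·2): 0.68 vs {0.47, 0.52, 0.39, 0.34} → pass.
PS (methods 1·2): 0.65 vs {0.08, 0.19, 0.39, 0.34} → pass.
1 of 3 fail.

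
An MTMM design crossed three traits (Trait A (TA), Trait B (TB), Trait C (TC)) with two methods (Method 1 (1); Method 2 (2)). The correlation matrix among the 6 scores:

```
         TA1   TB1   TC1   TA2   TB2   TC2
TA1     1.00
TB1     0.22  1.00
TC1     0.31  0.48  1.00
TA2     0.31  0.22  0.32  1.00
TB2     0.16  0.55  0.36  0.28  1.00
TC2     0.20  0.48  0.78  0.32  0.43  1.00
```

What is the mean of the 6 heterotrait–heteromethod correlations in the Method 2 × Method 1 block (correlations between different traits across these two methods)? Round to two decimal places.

HTHM values (method 2 × method 1): 0.22, 0.32, 0.16, 0.36, 0.20, 0.48; mean = 1.74/6 = 0.29.

0.29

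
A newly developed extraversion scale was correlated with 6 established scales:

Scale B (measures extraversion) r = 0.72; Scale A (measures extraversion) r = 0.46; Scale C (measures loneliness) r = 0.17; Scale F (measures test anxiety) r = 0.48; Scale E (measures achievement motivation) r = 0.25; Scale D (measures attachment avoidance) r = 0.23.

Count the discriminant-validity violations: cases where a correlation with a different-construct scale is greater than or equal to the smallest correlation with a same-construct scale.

1

Convergent (same construct = extraversion): Scale B, Scale A.
Smallest convergent = 0.46. Discriminant values: 0.17, 0.48, 0.25, 0.23; count ≥ 0.46 → 1.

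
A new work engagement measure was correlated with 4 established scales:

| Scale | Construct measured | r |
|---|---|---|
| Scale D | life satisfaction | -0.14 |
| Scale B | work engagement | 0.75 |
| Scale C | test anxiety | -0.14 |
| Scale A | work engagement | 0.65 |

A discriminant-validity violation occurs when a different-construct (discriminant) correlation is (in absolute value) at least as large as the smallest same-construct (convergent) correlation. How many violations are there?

Convergent (same construct = work engagement): Scale B, Scale A.
Smallest convergent = 0.65. Discriminant |r|: 0.14, 0.14; count ≥ 0.65 → 0.

0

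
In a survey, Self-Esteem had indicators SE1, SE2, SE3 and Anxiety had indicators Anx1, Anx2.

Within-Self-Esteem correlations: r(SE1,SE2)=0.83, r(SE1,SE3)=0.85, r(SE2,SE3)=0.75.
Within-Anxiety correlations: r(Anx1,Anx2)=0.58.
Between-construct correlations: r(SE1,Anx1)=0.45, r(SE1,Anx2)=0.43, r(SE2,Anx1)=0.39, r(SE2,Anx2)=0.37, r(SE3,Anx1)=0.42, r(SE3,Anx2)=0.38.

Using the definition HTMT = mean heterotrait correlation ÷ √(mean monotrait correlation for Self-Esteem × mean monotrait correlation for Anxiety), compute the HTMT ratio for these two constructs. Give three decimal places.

Between-construct mean = 2.44/6 = 0.4067.
Mean within-SE = 2.43/3 = 0.8100; mean within-Anx = 0.58/1 = 0.5800.
Geometric mean = √(0.8100 × 0.5800) = 0.6854.
HTMT = 0.4067 / 0.6854 = 0.593.

0.593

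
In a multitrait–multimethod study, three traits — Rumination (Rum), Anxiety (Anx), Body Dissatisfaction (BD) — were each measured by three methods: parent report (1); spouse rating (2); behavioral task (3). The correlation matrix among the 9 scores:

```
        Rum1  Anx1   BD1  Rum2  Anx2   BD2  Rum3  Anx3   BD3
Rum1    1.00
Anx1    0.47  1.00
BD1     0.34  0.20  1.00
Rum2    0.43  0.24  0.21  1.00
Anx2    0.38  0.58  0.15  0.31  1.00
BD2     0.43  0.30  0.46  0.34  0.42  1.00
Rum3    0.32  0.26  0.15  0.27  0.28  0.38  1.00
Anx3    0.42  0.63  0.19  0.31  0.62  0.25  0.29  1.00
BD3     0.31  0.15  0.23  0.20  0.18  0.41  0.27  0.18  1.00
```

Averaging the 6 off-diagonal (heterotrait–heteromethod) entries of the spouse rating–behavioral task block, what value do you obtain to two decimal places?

0.27

HTHM values (method 2 × method 3): 0.31, 0.20, 0.28, 0.18, 0.38, 0.25; mean = 1.60/6 = 0.27.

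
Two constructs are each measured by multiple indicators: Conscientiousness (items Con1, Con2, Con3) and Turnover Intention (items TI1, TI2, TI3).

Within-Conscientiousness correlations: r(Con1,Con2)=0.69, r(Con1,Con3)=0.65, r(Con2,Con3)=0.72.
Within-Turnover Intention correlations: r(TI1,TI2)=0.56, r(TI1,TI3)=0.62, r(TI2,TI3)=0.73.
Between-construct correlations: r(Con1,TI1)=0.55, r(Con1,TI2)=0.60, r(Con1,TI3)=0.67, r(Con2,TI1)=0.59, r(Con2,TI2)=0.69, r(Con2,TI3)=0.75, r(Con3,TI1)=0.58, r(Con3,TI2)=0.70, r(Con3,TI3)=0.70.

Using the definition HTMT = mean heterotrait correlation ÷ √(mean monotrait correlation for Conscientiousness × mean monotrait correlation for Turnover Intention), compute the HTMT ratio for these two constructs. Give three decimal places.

0.980

Between-construct mean = 5.83/9 = 0.6478.
Mean within-Con = 2.06/3 = 0.6867; mean within-TI = 1.91/3 = 0.6367.
Geometric mean = √(0.6867 × 0.6367) = 0.6612.
HTMT = 0.6478 / 0.6612 = 0.980.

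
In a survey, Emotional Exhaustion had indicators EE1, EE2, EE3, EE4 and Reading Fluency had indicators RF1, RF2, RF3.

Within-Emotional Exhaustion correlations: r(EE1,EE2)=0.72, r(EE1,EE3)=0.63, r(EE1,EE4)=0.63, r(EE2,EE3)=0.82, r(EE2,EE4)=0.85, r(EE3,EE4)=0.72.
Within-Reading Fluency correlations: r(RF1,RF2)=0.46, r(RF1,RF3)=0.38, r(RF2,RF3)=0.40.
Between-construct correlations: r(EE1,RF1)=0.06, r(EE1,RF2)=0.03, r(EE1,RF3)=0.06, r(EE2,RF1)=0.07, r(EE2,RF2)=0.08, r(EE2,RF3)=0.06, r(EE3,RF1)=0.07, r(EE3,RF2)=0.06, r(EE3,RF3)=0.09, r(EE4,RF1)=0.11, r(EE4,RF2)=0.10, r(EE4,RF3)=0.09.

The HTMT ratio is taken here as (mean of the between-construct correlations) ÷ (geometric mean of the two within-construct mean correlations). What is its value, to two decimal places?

0.13

Mean heterotrait r = 0.88/12 = 0.0733.
Mean within-EE = 4.37/6 = 0.7283; mean within-RF = 1.24/3 = 0.4133.
Geometric mean = √(0.7283 × 0.4133) = 0.5486.
HTMT = 0.0733 / 0.5486 = 0.13.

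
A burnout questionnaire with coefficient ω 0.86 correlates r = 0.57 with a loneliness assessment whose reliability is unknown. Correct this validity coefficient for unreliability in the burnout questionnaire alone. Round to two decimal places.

0.61

Single correction: r_c = r_obs / √r_xx = 0.57 / √0.86 = 0.57 / 0.9274 ≈ 0.61.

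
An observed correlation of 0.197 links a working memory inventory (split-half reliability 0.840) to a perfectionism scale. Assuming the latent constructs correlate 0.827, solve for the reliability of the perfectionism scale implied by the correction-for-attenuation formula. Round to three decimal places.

r_true = r_obs / √(r_xx · r_yy) ⇒ 0.827 = 0.197 / √(0.840 · r_yy).
√(0.840 · r_yy) = 0.197 / 0.827 = 0.2382; 0.840 · r_yy = 0.0567; r_yy = 0.0567 / 0.840 ≈ 0.068.

0.068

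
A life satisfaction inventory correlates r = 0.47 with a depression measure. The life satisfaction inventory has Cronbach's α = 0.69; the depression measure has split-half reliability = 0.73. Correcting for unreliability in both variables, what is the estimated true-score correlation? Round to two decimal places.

0.66

r_true = r_obs / √(r_xx · r_yy) = 0.47 / √(0.69 × 0.73) = 0.47 / √0.5037 = 0.47 / 0.7097 ≈ 0.66.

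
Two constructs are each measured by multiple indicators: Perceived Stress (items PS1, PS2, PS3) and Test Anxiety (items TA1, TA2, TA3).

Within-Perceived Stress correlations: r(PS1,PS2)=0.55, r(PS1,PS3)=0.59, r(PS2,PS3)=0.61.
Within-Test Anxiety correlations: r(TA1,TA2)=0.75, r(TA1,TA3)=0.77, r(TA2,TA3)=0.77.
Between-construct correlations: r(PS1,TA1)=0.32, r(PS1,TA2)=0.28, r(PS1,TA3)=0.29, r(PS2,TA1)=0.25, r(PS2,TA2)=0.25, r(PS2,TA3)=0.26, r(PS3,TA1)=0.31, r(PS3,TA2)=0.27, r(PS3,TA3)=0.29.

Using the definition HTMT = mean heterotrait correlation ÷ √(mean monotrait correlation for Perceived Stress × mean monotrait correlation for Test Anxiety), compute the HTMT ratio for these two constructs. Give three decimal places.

Mean between = 2.52/9 = 0.2800.
Mean within-PS = 1.75/3 = 0.5833; mean within-TA = 2.29/3 = 0.7633.
Geometric mean = √(0.5833 × 0.7633) = 0.6673.
HTMT = 0.2800 / 0.6673 = 0.420.

0.420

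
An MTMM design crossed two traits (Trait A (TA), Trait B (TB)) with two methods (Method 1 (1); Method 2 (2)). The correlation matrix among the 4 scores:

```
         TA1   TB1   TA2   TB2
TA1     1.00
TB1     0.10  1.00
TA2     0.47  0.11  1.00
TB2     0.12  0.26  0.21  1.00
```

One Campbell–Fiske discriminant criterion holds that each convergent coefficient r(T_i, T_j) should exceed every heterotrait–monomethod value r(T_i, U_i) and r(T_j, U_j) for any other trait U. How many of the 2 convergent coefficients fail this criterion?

Checking each validity diagonal entry against its comparison values:
TA (methods 1·2): 0.47 vs {0.10, 0.21} → pass.
TB (methods 1·2): 0.26 vs {0.10, 0.21} → pass.
0 of 2 fail.

0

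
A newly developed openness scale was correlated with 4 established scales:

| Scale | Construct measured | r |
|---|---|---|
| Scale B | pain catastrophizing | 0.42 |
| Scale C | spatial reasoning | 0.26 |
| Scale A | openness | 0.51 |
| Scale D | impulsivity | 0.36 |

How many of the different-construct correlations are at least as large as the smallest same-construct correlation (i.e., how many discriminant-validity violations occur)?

Convergent (same construct = openness): Scale A.
Smallest convergent = 0.51. Discriminant values: 0.42, 0.26, 0.36; count ≥ 0.51 → 0.

0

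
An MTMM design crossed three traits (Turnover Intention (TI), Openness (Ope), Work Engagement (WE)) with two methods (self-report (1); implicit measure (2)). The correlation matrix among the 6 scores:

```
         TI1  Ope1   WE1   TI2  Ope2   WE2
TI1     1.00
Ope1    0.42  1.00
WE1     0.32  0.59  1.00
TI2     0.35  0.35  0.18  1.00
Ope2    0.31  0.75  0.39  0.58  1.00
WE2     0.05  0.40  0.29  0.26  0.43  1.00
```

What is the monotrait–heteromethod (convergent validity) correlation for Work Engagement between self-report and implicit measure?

0.29

Same trait (WE), different methods: r(WE1, WE2) = 0.29.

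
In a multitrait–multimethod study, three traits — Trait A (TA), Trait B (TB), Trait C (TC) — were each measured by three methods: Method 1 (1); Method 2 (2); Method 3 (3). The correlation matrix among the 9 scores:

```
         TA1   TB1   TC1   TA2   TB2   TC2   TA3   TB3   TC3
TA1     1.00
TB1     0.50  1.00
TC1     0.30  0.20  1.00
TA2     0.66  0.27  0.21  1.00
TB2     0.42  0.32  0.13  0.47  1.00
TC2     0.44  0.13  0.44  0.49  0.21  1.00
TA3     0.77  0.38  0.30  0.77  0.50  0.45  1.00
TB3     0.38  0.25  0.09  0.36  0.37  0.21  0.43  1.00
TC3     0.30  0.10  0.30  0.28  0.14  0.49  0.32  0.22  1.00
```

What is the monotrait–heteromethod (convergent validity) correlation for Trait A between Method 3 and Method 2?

0.77

Same trait (TA), different methods: r(TA3, TA2) = 0.77.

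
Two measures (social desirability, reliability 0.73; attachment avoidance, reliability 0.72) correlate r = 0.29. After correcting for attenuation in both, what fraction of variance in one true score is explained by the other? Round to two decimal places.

Disattenuated r = 0.29 / √(0.73 × 0.72) = 0.29 / 0.7250 = 0.4000.
Shared true-score variance = 0.4000² = 0.1600 ≈ 0.16.

0.16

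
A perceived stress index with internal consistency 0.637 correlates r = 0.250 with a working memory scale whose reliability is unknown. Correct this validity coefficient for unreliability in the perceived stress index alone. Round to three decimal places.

Single correction: r_c = r_obs / √r_xx = 0.250 / √0.637 = 0.250 / 0.7981 ≈ 0.313.

0.313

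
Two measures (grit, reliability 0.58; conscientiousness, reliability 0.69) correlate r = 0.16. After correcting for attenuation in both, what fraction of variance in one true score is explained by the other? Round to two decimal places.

0.06

Disattenuated r = 0.16 / √(0.58 × 0.69) = 0.16 / 0.6326 = 0.2529.
Shared true-score variance = 0.2529² = 0.0640 ≈ 0.06.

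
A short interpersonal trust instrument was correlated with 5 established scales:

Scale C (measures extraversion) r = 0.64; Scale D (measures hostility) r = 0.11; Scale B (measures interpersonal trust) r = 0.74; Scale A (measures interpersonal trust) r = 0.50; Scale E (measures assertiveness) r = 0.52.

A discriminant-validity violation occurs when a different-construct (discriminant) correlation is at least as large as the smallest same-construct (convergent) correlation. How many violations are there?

Convergent (same construct = interpersonal trust): Scale B, Scale A.
Smallest convergent = 0.50. Discriminant values: 0.64, 0.11, 0.52; count ≥ 0.50 → 2.

2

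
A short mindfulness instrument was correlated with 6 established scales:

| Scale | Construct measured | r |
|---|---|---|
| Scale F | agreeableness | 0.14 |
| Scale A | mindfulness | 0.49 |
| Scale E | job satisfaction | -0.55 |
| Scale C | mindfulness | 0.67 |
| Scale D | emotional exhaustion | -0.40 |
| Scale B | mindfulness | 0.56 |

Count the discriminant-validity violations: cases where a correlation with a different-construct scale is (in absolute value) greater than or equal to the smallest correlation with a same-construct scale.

Convergent (same construct = mindfulness): Scale A, Scale C, Scale B.
Smallest convergent = 0.49. Discriminant |r|: 0.14, 0.55, 0.40; count ≥ 0.49 → 1.

1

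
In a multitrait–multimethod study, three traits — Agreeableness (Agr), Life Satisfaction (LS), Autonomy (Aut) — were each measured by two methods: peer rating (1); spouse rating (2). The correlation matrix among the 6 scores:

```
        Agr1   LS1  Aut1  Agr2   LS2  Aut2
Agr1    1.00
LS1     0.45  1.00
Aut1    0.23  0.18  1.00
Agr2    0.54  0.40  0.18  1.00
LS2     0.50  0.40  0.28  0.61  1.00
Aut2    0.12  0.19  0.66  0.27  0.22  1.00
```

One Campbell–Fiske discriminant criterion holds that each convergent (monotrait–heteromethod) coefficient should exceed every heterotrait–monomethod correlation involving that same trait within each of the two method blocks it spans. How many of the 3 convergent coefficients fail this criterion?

2

Checking each validity diagonal entry against its comparison values:
Agr (methods 1·2): 0.54 vs {0.45, 0.61, 0.23, 0.27} → fail.
LS (methods 1·2): 0.40 vs {0.45, 0.61, 0.18, 0.22} → fail.
Aut (methods 1·2): 0.66 vs {0.23, 0.27, 0.18, 0.22} → pass.
2 of 3 fail.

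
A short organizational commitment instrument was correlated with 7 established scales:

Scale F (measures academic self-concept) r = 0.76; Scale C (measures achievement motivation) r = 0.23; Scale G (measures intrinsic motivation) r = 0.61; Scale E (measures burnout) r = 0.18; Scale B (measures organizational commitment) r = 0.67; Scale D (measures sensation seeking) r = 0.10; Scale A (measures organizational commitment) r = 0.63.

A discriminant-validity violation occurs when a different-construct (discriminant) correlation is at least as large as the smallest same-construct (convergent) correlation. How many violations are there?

Convergent (same construct = organizational commitment): Scale B, Scale A.
Smallest convergent = 0.63. Discriminant values: 0.76, 0.23, 0.61, 0.18, 0.10; count ≥ 0.63 → 1.

1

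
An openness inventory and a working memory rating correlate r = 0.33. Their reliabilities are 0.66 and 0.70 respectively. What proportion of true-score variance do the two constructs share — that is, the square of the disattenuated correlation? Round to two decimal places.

Disattenuated r = 0.33 / √(0.66 × 0.70) = 0.33 / 0.6797 = 0.4855.
Shared true-score variance = 0.4855² = 0.2357 ≈ 0.24.

0.24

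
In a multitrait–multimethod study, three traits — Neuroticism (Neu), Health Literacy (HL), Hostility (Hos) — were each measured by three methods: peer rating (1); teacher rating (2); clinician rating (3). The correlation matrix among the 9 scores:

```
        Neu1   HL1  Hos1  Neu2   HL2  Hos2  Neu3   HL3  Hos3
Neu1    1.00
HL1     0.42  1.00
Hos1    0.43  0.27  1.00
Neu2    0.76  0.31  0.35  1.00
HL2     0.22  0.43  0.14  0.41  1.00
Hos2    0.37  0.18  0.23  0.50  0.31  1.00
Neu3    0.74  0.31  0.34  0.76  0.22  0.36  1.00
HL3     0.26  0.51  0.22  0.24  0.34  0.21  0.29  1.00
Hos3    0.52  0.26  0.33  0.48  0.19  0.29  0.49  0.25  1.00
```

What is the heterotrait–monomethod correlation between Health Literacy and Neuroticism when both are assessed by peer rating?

Different traits, same method: r(HL1, Neu1) = 0.42.

0.42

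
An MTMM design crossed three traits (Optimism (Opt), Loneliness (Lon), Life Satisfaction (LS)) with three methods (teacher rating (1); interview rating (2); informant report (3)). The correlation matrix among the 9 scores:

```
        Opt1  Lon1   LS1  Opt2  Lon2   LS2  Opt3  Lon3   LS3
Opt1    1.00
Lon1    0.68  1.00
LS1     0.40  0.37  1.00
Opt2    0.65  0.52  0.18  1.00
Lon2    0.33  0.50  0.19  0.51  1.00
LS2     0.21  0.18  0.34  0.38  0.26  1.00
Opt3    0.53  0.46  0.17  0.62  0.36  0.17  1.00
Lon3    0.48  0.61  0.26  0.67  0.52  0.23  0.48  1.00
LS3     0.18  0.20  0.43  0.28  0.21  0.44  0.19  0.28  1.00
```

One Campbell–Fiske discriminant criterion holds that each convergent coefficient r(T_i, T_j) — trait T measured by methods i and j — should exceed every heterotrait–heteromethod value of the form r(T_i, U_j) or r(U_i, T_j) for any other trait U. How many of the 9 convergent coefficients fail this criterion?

Convergent coefficients and their comparison sets:
Opt (methods 1·2): 0.65 vs {0.33, 0.52, 0.21, 0.18} → pass.
Opt (methods 1·3): 0.53 vs {0.48, 0.46, 0.18, 0.17} → pass.
Opt (methods 2·3): 0.62 vs {0.67, 0.36, 0.28, 0.17} → fail.
Lon (methods 1·2): 0.50 vs {0.52, 0.33, 0.18, 0.19} → fail.
Lon (methods 1·3): 0.61 vs {0.46, 0.48, 0.20, 0.26} → pass.
Lon (methods 2·3): 0.52 vs {0.36, 0.67, 0.21, 0.23} → fail.
LS (methods 1·2): 0.34 vs {0.18, 0.21, 0.19, 0.18} → pass.
LS (methods 1·3): 0.43 vs {0.17, 0.18, 0.26, 0.20} → pass.
LS (methods 2·3): 0.44 vs {0.17, 0.28, 0.23, 0.21} → pass.
3 of 9 fail.

3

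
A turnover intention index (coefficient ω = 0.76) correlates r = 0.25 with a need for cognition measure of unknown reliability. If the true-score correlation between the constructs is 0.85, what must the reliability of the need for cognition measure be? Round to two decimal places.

0.11

r_true = r_obs / √(r_xx · r_yy) ⇒ 0.85 = 0.25 / √(0.76 · r_yy).
√(0.76 · r_yy) = 0.25 / 0.85 = 0.2941; 0.76 · r_yy = 0.0865; r_yy = 0.0865 / 0.76 ≈ 0.11.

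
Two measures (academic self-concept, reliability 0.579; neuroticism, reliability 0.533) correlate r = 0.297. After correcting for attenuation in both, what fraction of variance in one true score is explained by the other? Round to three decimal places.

Disattenuated r = 0.297 / √(0.579 × 0.533) = 0.297 / 0.5555 = 0.5347.
Shared true-score variance = 0.5347² = 0.2859 ≈ 0.286.

0.286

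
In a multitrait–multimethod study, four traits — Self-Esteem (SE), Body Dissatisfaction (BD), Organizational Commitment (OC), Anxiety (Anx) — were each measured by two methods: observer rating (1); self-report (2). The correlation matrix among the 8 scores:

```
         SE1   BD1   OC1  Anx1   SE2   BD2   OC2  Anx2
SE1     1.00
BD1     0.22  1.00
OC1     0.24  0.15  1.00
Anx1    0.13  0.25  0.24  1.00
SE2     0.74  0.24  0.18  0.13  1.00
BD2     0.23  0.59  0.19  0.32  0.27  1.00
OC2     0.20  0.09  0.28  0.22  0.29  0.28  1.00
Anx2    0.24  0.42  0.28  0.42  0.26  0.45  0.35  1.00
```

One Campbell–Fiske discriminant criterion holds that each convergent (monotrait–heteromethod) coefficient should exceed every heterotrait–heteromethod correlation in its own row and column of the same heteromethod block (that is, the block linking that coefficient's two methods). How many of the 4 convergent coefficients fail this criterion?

Checking each validity diagonal entry against its comparison values:
SE (methods 1·2): 0.74 vs {0.23, 0.24, 0.20, 0.18, 0.24, 0.13} → pass.
BD (methods 1·2): 0.59 vs {0.24, 0.23, 0.09, 0.19, 0.42, 0.32} → pass.
OC (methods 1·2): 0.28 vs {0.18, 0.20, 0.19, 0.09, 0.28, 0.22} → fail.
Anx (methods 1·2): 0.42 vs {0.13, 0.24, 0.32, 0.42, 0.22, 0.28} → fail.
2 of 4 fail.

2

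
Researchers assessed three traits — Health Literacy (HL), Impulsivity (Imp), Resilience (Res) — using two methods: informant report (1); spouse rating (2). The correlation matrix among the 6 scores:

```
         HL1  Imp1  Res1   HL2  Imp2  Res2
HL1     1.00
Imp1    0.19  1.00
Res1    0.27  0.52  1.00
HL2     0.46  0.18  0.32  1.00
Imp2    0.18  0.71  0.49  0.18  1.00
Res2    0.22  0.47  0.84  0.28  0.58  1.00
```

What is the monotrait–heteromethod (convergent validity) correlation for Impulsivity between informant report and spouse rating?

0.71

Same trait (Imp), different methods: r(Imp1, Imp2) = 0.71.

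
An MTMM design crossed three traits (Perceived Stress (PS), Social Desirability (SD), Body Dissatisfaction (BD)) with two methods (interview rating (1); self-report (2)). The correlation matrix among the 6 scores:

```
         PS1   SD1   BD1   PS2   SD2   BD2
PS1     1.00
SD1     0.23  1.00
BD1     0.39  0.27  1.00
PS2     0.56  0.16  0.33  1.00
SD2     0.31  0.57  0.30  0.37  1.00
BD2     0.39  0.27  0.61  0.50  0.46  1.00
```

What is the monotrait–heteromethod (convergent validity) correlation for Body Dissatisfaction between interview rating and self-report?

0.61

Same trait (BD), different methods: r(BD1, BD2) = 0.61.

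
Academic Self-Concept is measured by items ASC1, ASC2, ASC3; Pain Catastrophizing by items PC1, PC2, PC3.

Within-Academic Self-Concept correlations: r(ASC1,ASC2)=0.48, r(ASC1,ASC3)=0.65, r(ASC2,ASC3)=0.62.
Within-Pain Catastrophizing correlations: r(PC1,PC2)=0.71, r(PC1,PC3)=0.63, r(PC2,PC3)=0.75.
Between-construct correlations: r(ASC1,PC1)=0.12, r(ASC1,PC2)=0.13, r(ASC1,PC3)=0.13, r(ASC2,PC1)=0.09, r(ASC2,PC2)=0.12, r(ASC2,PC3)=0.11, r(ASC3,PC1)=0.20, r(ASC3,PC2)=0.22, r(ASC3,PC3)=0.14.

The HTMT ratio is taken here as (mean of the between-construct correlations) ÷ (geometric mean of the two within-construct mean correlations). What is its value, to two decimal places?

Mean heterotrait r = 1.26/9 = 0.1400.
Mean within-ASC = 1.75/3 = 0.5833; mean within-PC = 2.09/3 = 0.6967.
Geometric mean = √(0.5833 × 0.6967) = 0.6375.
HTMT = 0.1400 / 0.6375 = 0.22.

0.22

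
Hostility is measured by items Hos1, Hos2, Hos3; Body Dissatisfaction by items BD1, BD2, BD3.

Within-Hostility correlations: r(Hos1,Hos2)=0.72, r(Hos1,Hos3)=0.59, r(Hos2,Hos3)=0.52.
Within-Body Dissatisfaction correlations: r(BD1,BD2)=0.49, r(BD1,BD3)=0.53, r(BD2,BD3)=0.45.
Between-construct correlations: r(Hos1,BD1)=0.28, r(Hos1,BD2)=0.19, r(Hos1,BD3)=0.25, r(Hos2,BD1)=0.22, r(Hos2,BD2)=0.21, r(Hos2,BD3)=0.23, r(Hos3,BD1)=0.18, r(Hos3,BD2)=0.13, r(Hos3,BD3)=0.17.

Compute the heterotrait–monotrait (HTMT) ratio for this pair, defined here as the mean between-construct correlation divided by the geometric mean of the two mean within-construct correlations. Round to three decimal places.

Mean heterotrait r = 1.86/9 = 0.2067.
Mean within-Hos = 1.83/3 = 0.6100; mean within-BD = 1.47/3 = 0.4900.
Geometric mean = √(0.6100 × 0.4900) = 0.5467.
HTMT = 0.2067 / 0.5467 = 0.378.

0.378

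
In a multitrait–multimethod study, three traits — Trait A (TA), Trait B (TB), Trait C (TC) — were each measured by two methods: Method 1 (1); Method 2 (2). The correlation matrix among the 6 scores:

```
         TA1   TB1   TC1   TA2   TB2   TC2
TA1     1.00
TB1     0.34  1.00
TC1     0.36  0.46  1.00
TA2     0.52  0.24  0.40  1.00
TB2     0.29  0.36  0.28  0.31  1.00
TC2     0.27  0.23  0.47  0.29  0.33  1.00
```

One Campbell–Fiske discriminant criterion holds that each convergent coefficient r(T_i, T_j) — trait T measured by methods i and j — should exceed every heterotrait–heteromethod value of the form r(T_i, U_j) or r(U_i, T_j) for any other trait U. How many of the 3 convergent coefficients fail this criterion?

0

Convergent coefficients and their comparison sets:
TA (methods 1·2): 0.52 vs {0.29, 0.24, 0.27, 0.40} → pass.
TB (methods 1·2): 0.36 vs {0.24, 0.29, 0.23, 0.28} → pass.
TC (methods 1·2): 0.47 vs {0.40, 0.27, 0.28, 0.23} → pass.
0 of 3 fail.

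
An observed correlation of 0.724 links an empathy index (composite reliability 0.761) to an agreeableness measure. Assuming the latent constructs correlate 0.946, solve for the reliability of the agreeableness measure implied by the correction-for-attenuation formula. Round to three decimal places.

r_true = r_obs / √(r_xx · r_yy) ⇒ 0.946 = 0.724 / √(0.761 · r_yy).
√(0.761 · r_yy) = 0.724 / 0.946 = 0.7653; 0.761 · r_yy = 0.5857; r_yy = 0.5857 / 0.761 ≈ 0.770.

0.770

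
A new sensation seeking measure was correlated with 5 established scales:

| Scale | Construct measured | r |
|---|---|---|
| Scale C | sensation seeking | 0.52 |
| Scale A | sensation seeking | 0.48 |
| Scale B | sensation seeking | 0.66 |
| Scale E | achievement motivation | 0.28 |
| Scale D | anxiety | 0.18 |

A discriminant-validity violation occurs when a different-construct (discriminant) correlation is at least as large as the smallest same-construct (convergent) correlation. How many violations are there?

0

Convergent (same construct = sensation seeking): Scale C, Scale A, Scale B.
Smallest convergent = 0.48. Discriminant values: 0.28, 0.18; count ≥ 0.48 → 0.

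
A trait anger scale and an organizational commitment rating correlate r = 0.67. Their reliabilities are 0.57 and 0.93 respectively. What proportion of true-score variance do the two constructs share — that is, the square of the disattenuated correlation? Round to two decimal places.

0.85

Disattenuated r = 0.67 / √(0.57 × 0.93) = 0.67 / 0.7281 = 0.9202.
Shared true-score variance = 0.9202² = 0.8468 ≈ 0.85.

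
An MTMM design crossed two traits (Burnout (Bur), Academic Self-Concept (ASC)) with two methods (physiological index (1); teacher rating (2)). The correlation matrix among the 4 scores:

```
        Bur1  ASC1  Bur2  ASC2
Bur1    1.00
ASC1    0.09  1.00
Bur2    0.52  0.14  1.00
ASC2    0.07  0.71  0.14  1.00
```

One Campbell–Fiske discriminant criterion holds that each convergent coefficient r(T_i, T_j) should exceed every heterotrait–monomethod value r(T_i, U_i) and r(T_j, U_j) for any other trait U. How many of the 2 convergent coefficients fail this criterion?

0

Each convergent coefficient versus the relevant comparison correlations:
Bur (methods 1·2): 0.52 vs {0.09, 0.14} → pass.
ASC (methods 1·2): 0.71 vs {0.09, 0.14} → pass.
0 of 2 fail.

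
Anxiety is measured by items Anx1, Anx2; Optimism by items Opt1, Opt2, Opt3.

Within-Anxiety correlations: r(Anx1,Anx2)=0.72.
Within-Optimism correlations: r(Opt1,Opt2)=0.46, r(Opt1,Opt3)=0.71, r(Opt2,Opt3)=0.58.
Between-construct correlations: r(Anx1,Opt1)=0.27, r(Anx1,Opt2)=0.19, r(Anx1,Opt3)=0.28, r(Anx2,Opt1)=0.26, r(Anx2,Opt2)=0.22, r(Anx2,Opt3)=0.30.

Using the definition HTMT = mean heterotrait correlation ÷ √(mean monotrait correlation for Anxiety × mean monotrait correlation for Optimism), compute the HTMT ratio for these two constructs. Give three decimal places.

0.391

Mean between = 1.52/6 = 0.2533.
Mean within-Anx = 0.72/1 = 0.7200; mean within-Opt = 1.75/3 = 0.5833.
Geometric mean = √(0.7200 × 0.5833) = 0.6481.
HTMT = 0.2533 / 0.6481 = 0.391.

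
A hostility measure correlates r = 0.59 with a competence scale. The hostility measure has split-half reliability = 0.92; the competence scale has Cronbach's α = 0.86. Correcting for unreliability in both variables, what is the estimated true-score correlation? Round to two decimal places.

0.66

r_true = r_obs / √(r_xx · r_yy) = 0.59 / √(0.92 × 0.86) = 0.59 / √0.7912 = 0.59 / 0.8895 ≈ 0.66.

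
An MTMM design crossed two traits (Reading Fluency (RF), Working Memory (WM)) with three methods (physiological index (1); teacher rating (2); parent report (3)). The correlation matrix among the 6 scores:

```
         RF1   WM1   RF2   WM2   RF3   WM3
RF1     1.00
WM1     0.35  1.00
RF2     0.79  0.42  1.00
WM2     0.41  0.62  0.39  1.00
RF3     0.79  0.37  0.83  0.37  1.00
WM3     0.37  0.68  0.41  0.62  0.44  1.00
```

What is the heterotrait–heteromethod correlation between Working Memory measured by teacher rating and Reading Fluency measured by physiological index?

0.41

Different traits and methods: r(WM2, RF1) = 0.41.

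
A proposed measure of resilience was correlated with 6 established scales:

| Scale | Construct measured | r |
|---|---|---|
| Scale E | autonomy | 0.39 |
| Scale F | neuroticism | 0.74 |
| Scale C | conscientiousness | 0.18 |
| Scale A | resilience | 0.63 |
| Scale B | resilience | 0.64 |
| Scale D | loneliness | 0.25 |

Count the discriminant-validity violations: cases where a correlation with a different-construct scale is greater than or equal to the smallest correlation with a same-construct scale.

Convergent (same construct = resilience): Scale A, Scale B.
Smallest convergent = 0.63. Discriminant values: 0.39, 0.74, 0.18, 0.25; count ≥ 0.63 → 1.

1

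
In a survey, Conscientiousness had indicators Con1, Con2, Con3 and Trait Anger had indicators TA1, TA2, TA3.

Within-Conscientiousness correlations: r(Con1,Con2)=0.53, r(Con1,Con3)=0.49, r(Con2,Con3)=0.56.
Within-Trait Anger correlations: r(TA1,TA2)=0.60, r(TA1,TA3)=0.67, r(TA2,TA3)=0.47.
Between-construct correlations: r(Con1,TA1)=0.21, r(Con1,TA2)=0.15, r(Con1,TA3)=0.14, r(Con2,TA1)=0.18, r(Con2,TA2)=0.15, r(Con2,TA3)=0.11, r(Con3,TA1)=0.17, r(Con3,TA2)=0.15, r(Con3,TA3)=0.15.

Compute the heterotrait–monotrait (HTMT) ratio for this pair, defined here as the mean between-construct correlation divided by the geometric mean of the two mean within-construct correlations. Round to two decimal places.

0.28

Mean between = 1.41/9 = 0.1567.
Mean within-Con = 1.58/3 = 0.5267; mean within-TA = 1.74/3 = 0.5800.
Geometric mean = √(0.5267 × 0.5800) = 0.5527.
HTMT = 0.1567 / 0.5527 = 0.28.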